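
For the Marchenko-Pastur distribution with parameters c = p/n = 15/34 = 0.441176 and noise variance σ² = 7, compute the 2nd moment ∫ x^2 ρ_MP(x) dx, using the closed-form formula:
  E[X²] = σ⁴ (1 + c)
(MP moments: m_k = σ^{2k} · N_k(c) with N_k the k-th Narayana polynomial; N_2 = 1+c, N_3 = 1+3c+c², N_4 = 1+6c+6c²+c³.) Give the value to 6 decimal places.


E[X²] = σ⁴ (1 + c) (second MP moment). With σ² = 7 (so σ⁴ = 49) and c = 15/34 = 0.441176: E[X²] = 49 · (1 + 0.441176) = 49 · 1.441176.

So E[X^2] = 70.617647.


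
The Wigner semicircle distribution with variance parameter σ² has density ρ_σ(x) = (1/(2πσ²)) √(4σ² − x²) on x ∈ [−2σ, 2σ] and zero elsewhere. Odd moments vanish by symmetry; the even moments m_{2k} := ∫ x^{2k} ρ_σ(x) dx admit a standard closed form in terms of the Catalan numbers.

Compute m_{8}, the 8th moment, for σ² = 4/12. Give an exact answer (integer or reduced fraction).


By the scaled semicircle moment identity, m_{2k} = σ^{2k} · C_k with k = 4.
C_4 = (1/(k+1)) · C(2k, k) = (1/5) · C(8, 4) = (1/5) · 70 = 14.
σ^{2k} = (σ²)^k = (4/12)^4 = 1/81.

Therefore m_{8} = σ^{8} · C_4 = (1/81) · 14 = 14/81.


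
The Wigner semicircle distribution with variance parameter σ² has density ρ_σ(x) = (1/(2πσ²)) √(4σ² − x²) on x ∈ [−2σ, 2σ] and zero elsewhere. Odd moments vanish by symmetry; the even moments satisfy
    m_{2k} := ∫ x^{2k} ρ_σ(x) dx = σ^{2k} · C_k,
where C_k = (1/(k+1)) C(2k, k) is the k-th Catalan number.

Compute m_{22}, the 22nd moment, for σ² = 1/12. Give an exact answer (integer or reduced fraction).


By the scaled semicircle moment identity, m_{2k} = σ^{2k} · C_k with k = 11.
C_11 = (1/(k+1)) · C(2k, k) = (1/12) · C(22, 11) = (1/12) · 705432 = 58786.
σ^{2k} = (σ²)^k = (1/12)^11 = 1/743008370688.

Therefore m_{22} = σ^{22} · C_11 = (1/743008370688) · 58786 = 29393/371504185344.


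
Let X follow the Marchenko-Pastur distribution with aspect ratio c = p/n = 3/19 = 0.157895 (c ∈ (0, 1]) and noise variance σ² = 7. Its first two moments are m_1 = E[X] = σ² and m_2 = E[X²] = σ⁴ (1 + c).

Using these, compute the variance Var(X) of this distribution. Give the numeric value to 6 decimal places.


m_1 = E[X] = σ² = 7, so m_1² = 49.
m_2 = E[X²] = σ⁴ (1 + c) = 49 · (1 + 0.157895) = 49 · 1.157895 = 56.736842.
(Note m_2 − m_1² simplifies to c · σ⁴ = 0.157895 · 49.)

Var(X) = m_2 − m_1² = 56.736842 − 49 = 7.736842.


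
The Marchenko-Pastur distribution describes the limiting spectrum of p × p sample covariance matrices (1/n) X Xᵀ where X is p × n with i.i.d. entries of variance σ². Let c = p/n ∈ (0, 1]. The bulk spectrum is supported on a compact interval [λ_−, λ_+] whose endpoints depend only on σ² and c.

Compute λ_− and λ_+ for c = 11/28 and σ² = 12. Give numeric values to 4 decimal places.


c = 11/28 = 0.392857; √c = 0.626783.
λ_− = σ² (1 − √c)² = 12 · (1 − 0.626783)² = 12 · (0.373217)² = 1.671490.
λ_+ = σ² (1 + √c)² = 12 · (1 + 0.626783)² = 12 · (1.626783)² = 31.757082.

Rounded to 4 decimal places: λ_− ≈ 1.6715, λ_+ ≈ 31.7571.


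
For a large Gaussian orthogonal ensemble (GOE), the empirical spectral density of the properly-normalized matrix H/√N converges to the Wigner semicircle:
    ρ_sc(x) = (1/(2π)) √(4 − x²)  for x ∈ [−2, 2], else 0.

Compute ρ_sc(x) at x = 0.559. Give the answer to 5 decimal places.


ρ_sc(x) = (1/(2π)) √(4 − x²). With x = 0.559:
  4 − x² = 4 − (0.559)² = 4 − 0.312481 = 3.687519.
  √(4 − x²) = 1.920291.
  1/(2π) = 0.159155.
  ρ_sc(0.559) = 0.159155 · 1.920291 = 0.305624.

Rounded to 5 decimal places: ρ_sc(0.559) ≈ 0.30562.


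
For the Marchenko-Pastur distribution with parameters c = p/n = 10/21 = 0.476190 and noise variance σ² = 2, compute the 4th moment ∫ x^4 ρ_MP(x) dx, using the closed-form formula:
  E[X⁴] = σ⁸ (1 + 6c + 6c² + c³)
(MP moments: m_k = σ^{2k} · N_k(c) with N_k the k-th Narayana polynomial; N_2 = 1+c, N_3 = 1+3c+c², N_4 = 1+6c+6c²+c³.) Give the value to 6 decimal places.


E[X⁴] = σ⁸ (1 + 6c + 6c² + c³) (fourth MP moment). With σ² = 2 (so σ⁸ = 16) and c = 10/21 = 0.476190: E[X⁴] = 16 · (1 + 6·0.476190 + 6·(0.476190)² + (0.476190)³) = 16 · 5.325667.

So E[X^4] = 85.210668.


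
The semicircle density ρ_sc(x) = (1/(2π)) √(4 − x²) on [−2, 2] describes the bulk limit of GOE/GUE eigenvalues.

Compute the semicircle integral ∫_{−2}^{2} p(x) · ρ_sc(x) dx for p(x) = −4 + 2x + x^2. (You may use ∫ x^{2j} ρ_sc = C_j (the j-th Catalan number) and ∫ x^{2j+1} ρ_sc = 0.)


Write p(x) = Σ a_i x^i, split into monomials and integrate each against ρ_sc separately.
Using ∫ x^{2j} ρ_sc = C_j = (1/(j+1)) C(2j, j) (Catalan numbers) and ∫ x^{2j+1} ρ_sc = 0 (odd monomials vanish by symmetry):
  i = 0 (even): a_0 · C_{0} = -4 · 1 = -4
  i = 1 (odd): ∫ x^1 ρ_sc = 0 (vanishes)
  i = 2 (even): a_2 · C_{1} = 1 · 1 = 1

Summing the contributions: ∫_{−2}^{2} p(x) ρ_sc(x) dx = (-4) + 1 = -3.


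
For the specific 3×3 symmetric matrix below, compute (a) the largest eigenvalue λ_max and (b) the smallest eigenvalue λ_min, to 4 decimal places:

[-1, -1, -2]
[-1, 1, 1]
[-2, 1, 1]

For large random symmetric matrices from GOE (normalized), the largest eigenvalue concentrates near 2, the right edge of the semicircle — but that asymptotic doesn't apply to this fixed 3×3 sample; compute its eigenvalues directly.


Since M is real symmetric, all three eigenvalues are real; they are the roots of det(λI − M) = λ³ − (tr M) λ² + s λ − det M, where s is the sum of the principal 2×2 minors.
tr M = -1 + 1 + 1 = 1.
s = ((-1)·1 − (-1)²) + ((-1)·1 − (-2)²) + (1·1 − 1²) = -2 + (-5) + 0 = -7.
det M (expand along row 1) = (-1)·0 − (-1)·1 + (-2)·1 = -1.
Characteristic polynomial: λ³ − λ² − 7λ + 1 = 0.
Substitute λ = y + (tr M)/3 = y + 0.333333 to remove the quadratic term: y³ + p·y + q = 0 with p = s − (tr M)²/3 = -7.333333 and q = −2(tr M)³/27 + (tr M)·s/3 − det M = -1.407407.
Three real roots ⇒ use the trigonometric (Viète) form: r = 2√(−p/3) = 3.126944, φ = arccos(3q/(p·r)) = arccos(0.184128) = 1.385612 rad.
y_k = r·cos(φ/3 − 2πk/3) for k = 0, 1, 2 gives y = 2.799304, -0.192898, -2.606406.
λ_k = y_k + 0.333333 gives λ = 3.1326, 0.1404, -2.2731 (check: the sum is 1.0000 = tr M).

Hence λ_max = 3.1326 and λ_min = -2.2731.


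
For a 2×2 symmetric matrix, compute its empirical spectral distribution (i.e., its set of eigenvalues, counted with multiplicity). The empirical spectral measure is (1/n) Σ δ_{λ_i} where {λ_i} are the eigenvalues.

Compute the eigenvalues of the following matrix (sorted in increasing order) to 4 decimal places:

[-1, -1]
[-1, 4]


Since M is real symmetric, both eigenvalues are real; they are the roots of det(λI − M) = λ² − (tr M) λ + det M.
tr M = -1 + 4 = 3.
det M = (-1)·4 − (-1)² = -4 − 1 = -5.
Characteristic polynomial: λ² − 3λ − 5 = 0.
Discriminant Δ = (tr M)² − 4·det M = 9 − (-20) = 29; √Δ = 5.385165.
λ = (tr M ± √Δ)/2 = (3 ± 5.385165)/2, giving (tr M − √Δ)/2 = -1.1926 and (tr M + √Δ)/2 = 4.1926.

Eigenvalues sorted in increasing order: [-1.1926, 4.1926].


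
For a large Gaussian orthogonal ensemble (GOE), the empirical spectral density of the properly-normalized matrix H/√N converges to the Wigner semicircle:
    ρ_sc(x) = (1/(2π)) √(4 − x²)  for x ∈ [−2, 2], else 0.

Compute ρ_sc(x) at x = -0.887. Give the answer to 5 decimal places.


ρ_sc(x) = (1/(2π)) √(4 − x²). With x = -0.887:
  4 − x² = 4 − (-0.887)² = 4 − 0.786769 = 3.213231.
  √(4 − x²) = 1.792549.
  1/(2π) = 0.159155.
  ρ_sc(-0.887) = 0.159155 · 1.792549 = 0.285293.

Rounded to 5 decimal places: ρ_sc(-0.887) ≈ 0.28529.


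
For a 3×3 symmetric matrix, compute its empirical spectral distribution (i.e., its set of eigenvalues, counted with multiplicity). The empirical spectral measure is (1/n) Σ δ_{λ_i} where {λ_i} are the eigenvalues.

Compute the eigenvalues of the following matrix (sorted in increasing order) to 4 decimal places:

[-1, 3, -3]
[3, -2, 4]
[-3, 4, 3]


Since M is real symmetric, all three eigenvalues are real; they are the roots of det(λI − M) = λ³ − (tr M) λ² + s λ − det M, where s is the sum of the principal 2×2 minors.
tr M = -1 + (-2) + 3 = 0.
s = ((-1)·(-2) − 3²) + ((-1)·3 − (-3)²) + ((-2)·3 − 4²) = -7 + (-12) + (-22) = -41.
det M (expand along row 1) = (-1)·(-22) − 3·21 + (-3)·6 = -59.
Characteristic polynomial: λ³ − 41λ + 59 = 0.
Substitute λ = y + (tr M)/3 = y + 0.000000 to remove the quadratic term: y³ + p·y + q = 0 with p = s − (tr M)²/3 = -41.000000 and q = −2(tr M)³/27 + (tr M)·s/3 − det M = 59.000000.
Three real roots ⇒ use the trigonometric (Viète) form: r = 2√(−p/3) = 7.393691, φ = arccos(3q/(p·r)) = arccos(-0.583886) = 2.194304 rad.
y_k = r·cos(φ/3 − 2πk/3) for k = 0, 1, 2 gives y = 5.502510, 1.525634, -7.028145.
λ_k = y_k + 0.000000 gives λ = 5.5025, 1.5256, -7.0281 (check: the sum is 0.0000 = tr M).

Eigenvalues sorted in increasing order: [-7.0281, 1.5256, 5.5025].


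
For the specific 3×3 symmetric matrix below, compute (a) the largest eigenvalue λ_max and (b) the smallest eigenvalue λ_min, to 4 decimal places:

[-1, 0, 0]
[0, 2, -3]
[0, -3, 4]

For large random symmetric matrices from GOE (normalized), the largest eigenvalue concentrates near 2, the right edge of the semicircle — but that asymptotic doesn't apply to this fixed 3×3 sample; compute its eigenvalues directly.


Since M is real symmetric, all three eigenvalues are real; they are the roots of det(λI − M) = λ³ − (tr M) λ² + s λ − det M, where s is the sum of the principal 2×2 minors.
tr M = -1 + 2 + 4 = 5.
s = ((-1)·2 − 0²) + ((-1)·4 − 0²) + (2·4 − (-3)²) = -2 + (-4) + (-1) = -7.
det M (expand along row 1) = (-1)·(-1) − 0·0 + 0·0 = 1.
Characteristic polynomial: λ³ − 5λ² − 7λ − 1 = 0.
Substitute λ = y + (tr M)/3 = y + 1.666667 to remove the quadratic term: y³ + p·y + q = 0 with p = s − (tr M)²/3 = -15.333333 and q = −2(tr M)³/27 + (tr M)·s/3 − det M = -21.925926.
Three real roots ⇒ use the trigonometric (Viète) form: r = 2√(−p/3) = 4.521553, φ = arccos(3q/(p·r)) = arccos(0.948757) = 0.321518 rad.
y_k = r·cos(φ/3 − 2πk/3) for k = 0, 1, 2 gives y = 4.495611, -1.828944, -2.666667.
λ_k = y_k + 1.666667 gives λ = 6.1623, -0.1623, -1.0000 (check: the sum is 5.0000 = tr M).

Hence λ_max = 6.1623 and λ_min = -1.0000.


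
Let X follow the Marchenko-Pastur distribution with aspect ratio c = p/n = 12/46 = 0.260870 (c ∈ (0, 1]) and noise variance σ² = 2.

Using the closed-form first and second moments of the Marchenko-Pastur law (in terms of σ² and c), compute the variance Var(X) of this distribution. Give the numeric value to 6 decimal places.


Recall the MP moments m_1 = E[X] = σ² and m_2 = E[X²] = σ⁴ (1 + c).
m_1 = E[X] = σ² = 2, so m_1² = 4.
m_2 = E[X²] = σ⁴ (1 + c) = 4 · (1 + 0.260870) = 4 · 1.260870 = 5.043478.
(Note m_2 − m_1² simplifies to c · σ⁴ = 0.260870 · 4.)

Var(X) = m_2 − m_1² = 5.043478 − 4 = 1.043478.


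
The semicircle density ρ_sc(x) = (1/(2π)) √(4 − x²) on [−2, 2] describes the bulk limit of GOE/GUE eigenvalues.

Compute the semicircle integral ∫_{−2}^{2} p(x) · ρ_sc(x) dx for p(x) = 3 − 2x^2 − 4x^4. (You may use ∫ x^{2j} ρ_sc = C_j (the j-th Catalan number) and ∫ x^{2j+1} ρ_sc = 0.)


Write p(x) = Σ a_i x^i, split into monomials and integrate each against ρ_sc separately.
Using ∫ x^{2j} ρ_sc = C_j = (1/(j+1)) C(2j, j) (Catalan numbers) and ∫ x^{2j+1} ρ_sc = 0 (odd monomials vanish by symmetry):
  i = 0 (even): a_0 · C_{0} = 3 · 1 = 3
  i = 2 (even): a_2 · C_{1} = -2 · 1 = -2
  i = 4 (even): a_4 · C_{2} = -4 · 2 = -8

Summing the contributions: ∫_{−2}^{2} p(x) ρ_sc(x) dx = 3 + (-2) + (-8) = -7.


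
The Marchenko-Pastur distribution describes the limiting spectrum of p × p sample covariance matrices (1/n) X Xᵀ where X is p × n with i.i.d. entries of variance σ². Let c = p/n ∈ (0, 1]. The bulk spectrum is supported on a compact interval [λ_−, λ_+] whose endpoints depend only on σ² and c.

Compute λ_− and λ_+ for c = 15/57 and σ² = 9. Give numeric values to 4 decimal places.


c = 15/57 = 0.263158; √c = 0.512989.
λ_− = σ² (1 − √c)² = 9 · (1 − 0.512989)² = 9 · (0.487011)² = 2.134616.
λ_+ = σ² (1 + √c)² = 9 · (1 + 0.512989)² = 9 · (1.512989)² = 20.602226.

Rounded to 4 decimal places: λ_− ≈ 2.1346, λ_+ ≈ 20.6022.


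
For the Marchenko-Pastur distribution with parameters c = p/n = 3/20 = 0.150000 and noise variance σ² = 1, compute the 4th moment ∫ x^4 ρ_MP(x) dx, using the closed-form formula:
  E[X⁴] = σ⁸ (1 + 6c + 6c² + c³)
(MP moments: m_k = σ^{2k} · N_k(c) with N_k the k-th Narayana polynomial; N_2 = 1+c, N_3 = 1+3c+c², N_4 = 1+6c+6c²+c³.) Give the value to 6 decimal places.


E[X⁴] = σ⁸ (1 + 6c + 6c² + c³) (fourth MP moment). With σ² = 1 (so σ⁸ = 1) and c = 3/20 = 0.150000: E[X⁴] = 1 · (1 + 6·0.150000 + 6·(0.150000)² + (0.150000)³) = 1 · 2.038375.

So E[X^4] = 2.038375.


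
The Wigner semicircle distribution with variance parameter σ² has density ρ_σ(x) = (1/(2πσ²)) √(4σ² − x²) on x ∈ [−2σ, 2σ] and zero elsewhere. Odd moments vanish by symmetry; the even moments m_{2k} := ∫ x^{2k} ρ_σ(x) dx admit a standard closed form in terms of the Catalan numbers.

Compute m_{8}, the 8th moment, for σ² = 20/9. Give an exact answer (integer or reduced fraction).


By the scaled semicircle moment identity, m_{2k} = σ^{2k} · C_k with k = 4.
C_4 = (1/(k+1)) · C(2k, k) = (1/5) · C(8, 4) = (1/5) · 70 = 14.
σ^{2k} = (σ²)^k = (20/9)^4 = 160000/6561.

Therefore m_{8} = σ^{8} · C_4 = (160000/6561) · 14 = 2240000/6561.


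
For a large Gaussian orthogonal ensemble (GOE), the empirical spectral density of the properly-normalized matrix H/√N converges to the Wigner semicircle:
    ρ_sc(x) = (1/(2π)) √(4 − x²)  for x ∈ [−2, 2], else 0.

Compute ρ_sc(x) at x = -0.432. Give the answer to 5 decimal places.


ρ_sc(x) = (1/(2π)) √(4 − x²). With x = -0.432:
  4 − x² = 4 − (-0.432)² = 4 − 0.186624 = 3.813376.
  √(4 − x²) = 1.952787.
  1/(2π) = 0.159155.
  ρ_sc(-0.432) = 0.159155 · 1.952787 = 0.310796.

Rounded to 5 decimal places: ρ_sc(-0.432) ≈ 0.31080.


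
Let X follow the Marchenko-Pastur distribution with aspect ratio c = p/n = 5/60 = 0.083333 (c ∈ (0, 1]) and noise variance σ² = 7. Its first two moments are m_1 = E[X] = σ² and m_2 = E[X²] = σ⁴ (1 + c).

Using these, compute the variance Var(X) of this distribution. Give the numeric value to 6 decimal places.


m_1 = E[X] = σ² = 7, so m_1² = 49.
m_2 = E[X²] = σ⁴ (1 + c) = 49 · (1 + 0.083333) = 49 · 1.083333 = 53.083333.
(Note m_2 − m_1² simplifies to c · σ⁴ = 0.083333 · 49.)

Var(X) = m_2 − m_1² = 53.083333 − 49 = 4.083333.


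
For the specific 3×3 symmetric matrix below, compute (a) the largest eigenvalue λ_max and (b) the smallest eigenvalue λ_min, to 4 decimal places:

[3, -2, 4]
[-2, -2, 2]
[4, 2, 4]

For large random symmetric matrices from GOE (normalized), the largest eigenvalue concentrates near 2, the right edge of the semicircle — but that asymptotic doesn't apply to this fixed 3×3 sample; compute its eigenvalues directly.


Since M is real symmetric, all three eigenvalues are real; they are the roots of det(λI − M) = λ³ − (tr M) λ² + s λ − det M, where s is the sum of the principal 2×2 minors.
tr M = 3 + (-2) + 4 = 5.
s = (3·(-2) − (-2)²) + (3·4 − 4²) + ((-2)·4 − 2²) = -10 + (-4) + (-12) = -26.
det M (expand along row 1) = 3·(-12) − (-2)·(-16) + 4·4 = -52.
Characteristic polynomial: λ³ − 5λ² − 26λ + 52 = 0.
Substitute λ = y + (tr M)/3 = y + 1.666667 to remove the quadratic term: y³ + p·y + q = 0 with p = s − (tr M)²/3 = -34.333333 and q = −2(tr M)³/27 + (tr M)·s/3 − det M = -0.592593.
Three real roots ⇒ use the trigonometric (Viète) form: r = 2√(−p/3) = 6.765928, φ = arccos(3q/(p·r)) = arccos(0.007653) = 1.563143 rad.
y_k = r·cos(φ/3 − 2πk/3) for k = 0, 1, 2 gives y = 5.868076, -0.017260, -5.850816.
λ_k = y_k + 1.666667 gives λ = 7.5347, 1.6494, -4.1841 (check: the sum is 5.0000 = tr M).

Hence λ_max = 7.5347 and λ_min = -4.1841.


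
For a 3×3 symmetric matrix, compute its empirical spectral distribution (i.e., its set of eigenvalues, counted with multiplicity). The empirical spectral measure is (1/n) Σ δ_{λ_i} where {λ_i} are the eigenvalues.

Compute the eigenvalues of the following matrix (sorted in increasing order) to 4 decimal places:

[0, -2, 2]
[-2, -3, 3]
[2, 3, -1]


Since M is real symmetric, all three eigenvalues are real; they are the roots of det(λI − M) = λ³ − (tr M) λ² + s λ − det M, where s is the sum of the principal 2×2 minors.
tr M = 0 + (-3) + (-1) = -4.
s = (0·(-3) − (-2)²) + (0·(-1) − 2²) + ((-3)·(-1) − 3²) = -4 + (-4) + (-6) = -14.
det M (expand along row 1) = 0·(-6) − (-2)·(-4) + 2·0 = -8.
Characteristic polynomial: λ³ + 4λ² − 14λ + 8 = 0.
Substitute λ = y + (tr M)/3 = y − 1.333333 to remove the quadratic term: y³ + p·y + q = 0 with p = s − (tr M)²/3 = -19.333333 and q = −2(tr M)³/27 + (tr M)·s/3 − det M = 31.407407.
Three real roots ⇒ use the trigonometric (Viète) form: r = 2√(−p/3) = 5.077182, φ = arccos(3q/(p·r)) = arccos(-0.959895) = 2.857425 rad.
y_k = r·cos(φ/3 − 2πk/3) for k = 0, 1, 2 gives y = 2.943081, 2.111341, -5.054422.
λ_k = y_k − 1.333333 gives λ = 1.6097, 0.7780, -6.3878 (check: the sum is -4.0000 = tr M).

Eigenvalues sorted in increasing order: [-6.3878, 0.7780, 1.6097].


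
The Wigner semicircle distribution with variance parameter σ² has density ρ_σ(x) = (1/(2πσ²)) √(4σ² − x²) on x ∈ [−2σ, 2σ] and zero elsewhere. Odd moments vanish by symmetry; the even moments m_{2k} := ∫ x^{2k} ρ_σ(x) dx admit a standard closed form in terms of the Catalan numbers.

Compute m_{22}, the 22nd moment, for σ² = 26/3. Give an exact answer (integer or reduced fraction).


By the scaled semicircle moment identity, m_{2k} = σ^{2k} · C_k with k = 11.
C_11 = (1/(k+1)) · C(2k, k) = (1/12) · C(22, 11) = (1/12) · 705432 = 58786.
σ^{2k} = (σ²)^k = (26/3)^11 = 3670344486987776/177147.

Therefore m_{22} = σ^{22} · C_11 = (3670344486987776/177147) · 58786 = 215764871012063399936/177147.


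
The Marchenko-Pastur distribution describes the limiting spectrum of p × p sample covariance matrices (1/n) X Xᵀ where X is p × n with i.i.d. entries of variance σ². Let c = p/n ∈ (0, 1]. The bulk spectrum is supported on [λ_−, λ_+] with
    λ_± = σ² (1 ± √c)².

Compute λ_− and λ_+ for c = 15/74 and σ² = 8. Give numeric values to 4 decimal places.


c = 15/74 = 0.202703; √c = 0.450225.
λ_− = σ² (1 − √c)² = 8 · (1 − 0.450225)² = 8 · (0.549775)² = 2.418019.
λ_+ = σ² (1 + √c)² = 8 · (1 + 0.450225)² = 8 · (1.450225)² = 16.825224.

Rounded to 4 decimal places: λ_− ≈ 2.4180, λ_+ ≈ 16.8252.


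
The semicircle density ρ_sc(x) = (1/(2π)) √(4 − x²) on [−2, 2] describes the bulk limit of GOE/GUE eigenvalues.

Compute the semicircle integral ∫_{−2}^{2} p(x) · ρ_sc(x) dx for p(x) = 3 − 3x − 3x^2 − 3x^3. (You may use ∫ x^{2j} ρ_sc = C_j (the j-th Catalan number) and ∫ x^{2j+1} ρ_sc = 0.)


Write p(x) = Σ a_i x^i, split into monomials and integrate each against ρ_sc separately.
Using ∫ x^{2j} ρ_sc = C_j = (1/(j+1)) C(2j, j) (Catalan numbers) and ∫ x^{2j+1} ρ_sc = 0 (odd monomials vanish by symmetry):
  i = 0 (even): a_0 · C_{0} = 3 · 1 = 3
  i = 1 (odd): ∫ x^1 ρ_sc = 0 (vanishes)
  i = 2 (even): a_2 · C_{1} = -3 · 1 = -3
  i = 3 (odd): ∫ x^3 ρ_sc = 0 (vanishes)

Summing the contributions: ∫_{−2}^{2} p(x) ρ_sc(x) dx = 3 + (-3) = 0.


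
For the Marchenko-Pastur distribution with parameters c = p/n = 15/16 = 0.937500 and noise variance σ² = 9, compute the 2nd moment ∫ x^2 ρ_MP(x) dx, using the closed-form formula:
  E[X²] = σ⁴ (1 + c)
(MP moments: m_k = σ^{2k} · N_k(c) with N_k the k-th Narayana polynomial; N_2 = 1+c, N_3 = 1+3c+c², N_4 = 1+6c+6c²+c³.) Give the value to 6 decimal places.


E[X²] = σ⁴ (1 + c) (second MP moment). With σ² = 9 (so σ⁴ = 81) and c = 15/16 = 0.937500: E[X²] = 81 · (1 + 0.937500) = 81 · 1.937500.

So E[X^2] = 156.937500.


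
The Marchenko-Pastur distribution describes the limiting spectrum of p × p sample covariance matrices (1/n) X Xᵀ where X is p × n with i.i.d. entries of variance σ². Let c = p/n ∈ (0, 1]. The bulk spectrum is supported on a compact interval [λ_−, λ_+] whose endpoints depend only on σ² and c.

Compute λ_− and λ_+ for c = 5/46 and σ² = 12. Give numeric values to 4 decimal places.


c = 5/46 = 0.108696; √c = 0.329690.
λ_− = σ² (1 − √c)² = 12 · (1 − 0.329690)² = 12 · (0.670310)² = 5.391782.
λ_+ = σ² (1 + √c)² = 12 · (1 + 0.329690)² = 12 · (1.329690)² = 21.216914.

Rounded to 4 decimal places: λ_− ≈ 5.3918, λ_+ ≈ 21.2169.


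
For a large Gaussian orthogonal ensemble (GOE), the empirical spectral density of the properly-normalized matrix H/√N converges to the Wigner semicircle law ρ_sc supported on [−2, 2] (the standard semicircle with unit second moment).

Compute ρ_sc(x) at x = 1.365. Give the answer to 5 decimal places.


ρ_sc(x) = (1/(2π)) √(4 − x²). With x = 1.365:
  4 − x² = 4 − (1.365)² = 4 − 1.863225 = 2.136775.
  √(4 − x²) = 1.461771.
  1/(2π) = 0.159155.
  ρ_sc(1.365) = 0.159155 · 1.461771 = 0.232648.

Rounded to 5 decimal places: ρ_sc(1.365) ≈ 0.23265.


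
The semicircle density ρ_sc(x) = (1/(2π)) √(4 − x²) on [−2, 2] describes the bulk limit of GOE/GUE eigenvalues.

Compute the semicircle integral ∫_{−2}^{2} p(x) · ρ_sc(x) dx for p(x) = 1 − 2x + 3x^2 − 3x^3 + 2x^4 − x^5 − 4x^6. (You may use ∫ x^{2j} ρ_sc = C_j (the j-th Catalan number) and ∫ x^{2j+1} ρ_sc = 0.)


Write p(x) = Σ a_i x^i, split into monomials and integrate each against ρ_sc separately.
Using ∫ x^{2j} ρ_sc = C_j = (1/(j+1)) C(2j, j) (Catalan numbers) and ∫ x^{2j+1} ρ_sc = 0 (odd monomials vanish by symmetry):
  i = 0 (even): a_0 · C_{0} = 1 · 1 = 1
  i = 1 (odd): ∫ x^1 ρ_sc = 0 (vanishes)
  i = 2 (even): a_2 · C_{1} = 3 · 1 = 3
  i = 3 (odd): ∫ x^3 ρ_sc = 0 (vanishes)
  i = 4 (even): a_4 · C_{2} = 2 · 2 = 4
  i = 5 (odd): ∫ x^5 ρ_sc = 0 (vanishes)
  i = 6 (even): a_6 · C_{3} = -4 · 5 = -20

Summing the contributions: ∫_{−2}^{2} p(x) ρ_sc(x) dx = 1 + 3 + 4 + (-20) = -12.


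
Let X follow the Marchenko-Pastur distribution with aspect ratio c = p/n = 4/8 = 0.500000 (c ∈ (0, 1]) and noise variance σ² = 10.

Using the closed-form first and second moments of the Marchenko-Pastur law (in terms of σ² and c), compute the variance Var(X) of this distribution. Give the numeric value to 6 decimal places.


Recall the MP moments m_1 = E[X] = σ² and m_2 = E[X²] = σ⁴ (1 + c).
m_1 = E[X] = σ² = 10, so m_1² = 100.
m_2 = E[X²] = σ⁴ (1 + c) = 100 · (1 + 0.500000) = 100 · 1.500000 = 150.000000.
(Note m_2 − m_1² simplifies to c · σ⁴ = 0.500000 · 100.)

Var(X) = m_2 − m_1² = 150.000000 − 100 = 50.000000.


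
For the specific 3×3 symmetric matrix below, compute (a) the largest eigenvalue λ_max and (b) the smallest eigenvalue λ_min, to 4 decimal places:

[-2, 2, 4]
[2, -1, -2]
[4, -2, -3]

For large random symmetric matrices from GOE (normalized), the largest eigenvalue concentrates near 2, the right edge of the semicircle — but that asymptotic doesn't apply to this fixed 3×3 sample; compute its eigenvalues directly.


Since M is real symmetric, all three eigenvalues are real; they are the roots of det(λI − M) = λ³ − (tr M) λ² + s λ − det M, where s is the sum of the principal 2×2 minors.
tr M = -2 + (-1) + (-3) = -6.
s = ((-2)·(-1) − 2²) + ((-2)·(-3) − 4²) + ((-1)·(-3) − (-2)²) = -2 + (-10) + (-1) = -13.
det M (expand along row 1) = (-2)·(-1) − 2·2 + 4·0 = -2.
Characteristic polynomial: λ³ + 6λ² − 13λ + 2 = 0.
Substitute λ = y + (tr M)/3 = y − 2.000000 to remove the quadratic term: y³ + p·y + q = 0 with p = s − (tr M)²/3 = -25.000000 and q = −2(tr M)³/27 + (tr M)·s/3 − det M = 44.000000.
Three real roots ⇒ use the trigonometric (Viète) form: r = 2√(−p/3) = 5.773503, φ = arccos(3q/(p·r)) = arccos(-0.914523) = 2.725123 rad.
y_k = r·cos(φ/3 − 2πk/3) for k = 0, 1, 2 gives y = 3.550868, 2.167091, -5.717959.
λ_k = y_k − 2.000000 gives λ = 1.5509, 0.1671, -7.7180 (check: the sum is -6.0000 = tr M).

Hence λ_max = 1.5509 and λ_min = -7.7180.


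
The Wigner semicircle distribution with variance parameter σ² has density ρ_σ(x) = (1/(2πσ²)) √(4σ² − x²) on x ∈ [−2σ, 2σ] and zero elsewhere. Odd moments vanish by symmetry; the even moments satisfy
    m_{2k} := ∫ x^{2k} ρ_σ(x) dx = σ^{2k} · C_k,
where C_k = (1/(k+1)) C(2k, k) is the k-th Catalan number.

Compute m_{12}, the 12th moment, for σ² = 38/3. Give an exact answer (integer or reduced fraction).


By the scaled semicircle moment identity, m_{2k} = σ^{2k} · C_k with k = 6.
C_6 = (1/(k+1)) · C(2k, k) = (1/7) · C(12, 6) = (1/7) · 924 = 132.
σ^{2k} = (σ²)^k = (38/3)^6 = 3010936384/729.

Therefore m_{12} = σ^{12} · C_6 = (3010936384/729) · 132 = 132481200896/243.


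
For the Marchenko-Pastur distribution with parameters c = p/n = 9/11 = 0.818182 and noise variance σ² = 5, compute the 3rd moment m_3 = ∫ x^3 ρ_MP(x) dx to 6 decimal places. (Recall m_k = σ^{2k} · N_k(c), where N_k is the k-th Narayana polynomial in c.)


E[X³] = σ⁶ (1 + 3c + c²) (third MP moment). With σ² = 5 (so σ⁶ = 125) and c = 9/11 = 0.818182: E[X³] = 125 · (1 + 3·0.818182 + (0.818182)²) = 125 · 4.123967.

So E[X^3] = 515.495868.


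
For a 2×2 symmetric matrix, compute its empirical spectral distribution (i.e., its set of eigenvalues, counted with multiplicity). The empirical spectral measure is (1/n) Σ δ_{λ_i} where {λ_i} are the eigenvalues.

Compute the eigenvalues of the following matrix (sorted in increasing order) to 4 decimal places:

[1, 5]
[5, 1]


Since M is real symmetric, both eigenvalues are real; they are the roots of det(λI − M) = λ² − (tr M) λ + det M.
tr M = 1 + 1 = 2.
det M = 1·1 − 5² = 1 − 25 = -24.
Characteristic polynomial: λ² − 2λ − 24 = 0.
Discriminant Δ = (tr M)² − 4·det M = 4 − (-96) = 100; √Δ = 10.000000.
λ = (tr M ± √Δ)/2 = (2 ± 10.000000)/2, giving (tr M − √Δ)/2 = -4.0000 and (tr M + √Δ)/2 = 6.0000.

Eigenvalues sorted in increasing order: [-4.0000, 6.0000].


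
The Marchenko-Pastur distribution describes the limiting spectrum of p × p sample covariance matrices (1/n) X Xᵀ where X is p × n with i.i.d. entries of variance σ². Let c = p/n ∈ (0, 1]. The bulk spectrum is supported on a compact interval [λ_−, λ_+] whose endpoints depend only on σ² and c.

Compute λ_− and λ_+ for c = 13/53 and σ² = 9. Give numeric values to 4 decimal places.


c = 13/53 = 0.245283; √c = 0.495261.
λ_− = σ² (1 − √c)² = 9 · (1 − 0.495261)² = 9 · (0.504739)² = 2.292857.
λ_+ = σ² (1 + √c)² = 9 · (1 + 0.495261)² = 9 · (1.495261)² = 20.122237.

Rounded to 4 decimal places: λ_− ≈ 2.2929, λ_+ ≈ 20.1222.


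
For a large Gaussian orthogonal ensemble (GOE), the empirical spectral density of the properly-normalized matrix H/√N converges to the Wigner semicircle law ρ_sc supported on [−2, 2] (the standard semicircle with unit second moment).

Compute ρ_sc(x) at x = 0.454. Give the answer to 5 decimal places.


ρ_sc(x) = (1/(2π)) √(4 − x²). With x = 0.454:
  4 − x² = 4 − (0.454)² = 4 − 0.206116 = 3.793884.
  √(4 − x²) = 1.947790.
  1/(2π) = 0.159155.
  ρ_sc(0.454) = 0.159155 · 1.947790 = 0.310000.

Rounded to 5 decimal places: ρ_sc(0.454) ≈ 0.31000.


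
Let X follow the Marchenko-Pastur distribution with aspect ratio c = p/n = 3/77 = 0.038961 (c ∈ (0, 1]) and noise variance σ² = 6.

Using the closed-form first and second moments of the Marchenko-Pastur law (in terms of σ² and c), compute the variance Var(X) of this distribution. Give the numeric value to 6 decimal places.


Recall the MP moments m_1 = E[X] = σ² and m_2 = E[X²] = σ⁴ (1 + c).
m_1 = E[X] = σ² = 6, so m_1² = 36.
m_2 = E[X²] = σ⁴ (1 + c) = 36 · (1 + 0.038961) = 36 · 1.038961 = 37.402597.
(Note m_2 − m_1² simplifies to c · σ⁴ = 0.038961 · 36.)

Var(X) = m_2 − m_1² = 37.402597 − 36 = 1.402597.


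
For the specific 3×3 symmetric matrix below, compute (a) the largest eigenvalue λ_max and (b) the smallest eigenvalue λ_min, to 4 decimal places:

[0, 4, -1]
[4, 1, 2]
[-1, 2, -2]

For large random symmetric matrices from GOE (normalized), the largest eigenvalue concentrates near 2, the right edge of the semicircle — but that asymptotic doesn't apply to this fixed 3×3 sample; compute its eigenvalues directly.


Since M is real symmetric, all three eigenvalues are real; they are the roots of det(λI − M) = λ³ − (tr M) λ² + s λ − det M, where s is the sum of the principal 2×2 minors.
tr M = 0 + 1 + (-2) = -1.
s = (0·1 − 4²) + (0·(-2) − (-1)²) + (1·(-2) − 2²) = -16 + (-1) + (-6) = -23.
det M (expand along row 1) = 0·(-6) − 4·(-6) + (-1)·9 = 15.
Characteristic polynomial: λ³ + λ² − 23λ − 15 = 0.
Substitute λ = y + (tr M)/3 = y − 0.333333 to remove the quadratic term: y³ + p·y + q = 0 with p = s − (tr M)²/3 = -23.333333 and q = −2(tr M)³/27 + (tr M)·s/3 − det M = -7.259259.
Three real roots ⇒ use the trigonometric (Viète) form: r = 2√(−p/3) = 5.577734, φ = arccos(3q/(p·r)) = arccos(0.167332) = 1.402673 rad.
y_k = r·cos(φ/3 − 2πk/3) for k = 0, 1, 2 gives y = 4.979085, -0.312418, -4.666667.
λ_k = y_k − 0.333333 gives λ = 4.6458, -0.6458, -5.0000 (check: the sum is -1.0000 = tr M).

Hence λ_max = 4.6458 and λ_min = -5.0000.


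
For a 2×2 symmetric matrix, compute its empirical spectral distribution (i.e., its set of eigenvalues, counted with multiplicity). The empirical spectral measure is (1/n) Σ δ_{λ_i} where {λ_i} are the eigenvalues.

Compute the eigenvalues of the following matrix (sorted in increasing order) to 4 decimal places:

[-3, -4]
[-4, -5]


Since M is real symmetric, both eigenvalues are real; they are the roots of det(λI − M) = λ² − (tr M) λ + det M.
tr M = -3 + (-5) = -8.
det M = (-3)·(-5) − (-4)² = 15 − 16 = -1.
Characteristic polynomial: λ² + 8λ − 1 = 0.
Discriminant Δ = (tr M)² − 4·det M = 64 − (-4) = 68; √Δ = 8.246211.
λ = (tr M ± √Δ)/2 = (-8 ± 8.246211)/2, giving (tr M − √Δ)/2 = -8.1231 and (tr M + √Δ)/2 = 0.1231.

Eigenvalues sorted in increasing order: [-8.1231, 0.1231].


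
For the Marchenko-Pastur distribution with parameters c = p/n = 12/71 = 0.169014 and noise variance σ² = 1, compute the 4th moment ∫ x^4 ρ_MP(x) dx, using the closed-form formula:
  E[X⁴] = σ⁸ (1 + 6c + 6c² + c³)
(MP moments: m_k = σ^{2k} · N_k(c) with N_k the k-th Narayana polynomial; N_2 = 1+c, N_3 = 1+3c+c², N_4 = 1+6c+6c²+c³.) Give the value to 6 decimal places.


E[X⁴] = σ⁸ (1 + 6c + 6c² + c³) (fourth MP moment). With σ² = 1 (so σ⁸ = 1) and c = 12/71 = 0.169014: E[X⁴] = 1 · (1 + 6·0.169014 + 6·(0.169014)² + (0.169014)³) = 1 · 2.190307.

So E[X^4] = 2.190307.


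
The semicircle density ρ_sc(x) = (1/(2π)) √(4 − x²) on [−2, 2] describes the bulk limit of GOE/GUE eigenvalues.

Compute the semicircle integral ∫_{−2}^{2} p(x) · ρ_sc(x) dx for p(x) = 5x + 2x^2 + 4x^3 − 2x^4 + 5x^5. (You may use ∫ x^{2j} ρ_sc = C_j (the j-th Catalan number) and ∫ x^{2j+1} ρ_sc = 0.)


Write p(x) = Σ a_i x^i, split into monomials and integrate each against ρ_sc separately.
Using ∫ x^{2j} ρ_sc = C_j = (1/(j+1)) C(2j, j) (Catalan numbers) and ∫ x^{2j+1} ρ_sc = 0 (odd monomials vanish by symmetry):
  i = 1 (odd): ∫ x^1 ρ_sc = 0 (vanishes)
  i = 2 (even): a_2 · C_{1} = 2 · 1 = 2
  i = 3 (odd): ∫ x^3 ρ_sc = 0 (vanishes)
  i = 4 (even): a_4 · C_{2} = -2 · 2 = -4
  i = 5 (odd): ∫ x^5 ρ_sc = 0 (vanishes)

Summing the contributions: ∫_{−2}^{2} p(x) ρ_sc(x) dx = 2 + (-4) = -2.


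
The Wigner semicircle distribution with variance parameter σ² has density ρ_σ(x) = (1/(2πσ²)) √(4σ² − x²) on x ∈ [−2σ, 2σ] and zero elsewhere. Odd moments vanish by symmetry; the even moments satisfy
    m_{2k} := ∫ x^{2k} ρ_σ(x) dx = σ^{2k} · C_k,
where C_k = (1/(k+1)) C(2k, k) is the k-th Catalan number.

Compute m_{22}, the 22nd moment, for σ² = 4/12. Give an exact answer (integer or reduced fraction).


By the scaled semicircle moment identity, m_{2k} = σ^{2k} · C_k with k = 11.
C_11 = (1/(k+1)) · C(2k, k) = (1/12) · C(22, 11) = (1/12) · 705432 = 58786.
σ^{2k} = (σ²)^k = (4/12)^11 = 1/177147.

Therefore m_{22} = σ^{22} · C_11 = (1/177147) · 58786 = 58786/177147.


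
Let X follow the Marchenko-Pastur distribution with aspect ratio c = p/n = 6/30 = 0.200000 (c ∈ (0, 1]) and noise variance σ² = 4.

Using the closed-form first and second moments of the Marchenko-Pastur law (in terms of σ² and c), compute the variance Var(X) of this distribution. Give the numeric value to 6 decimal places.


Recall the MP moments m_1 = E[X] = σ² and m_2 = E[X²] = σ⁴ (1 + c).
m_1 = E[X] = σ² = 4, so m_1² = 16.
m_2 = E[X²] = σ⁴ (1 + c) = 16 · (1 + 0.200000) = 16 · 1.200000 = 19.200000.
(Note m_2 − m_1² simplifies to c · σ⁴ = 0.200000 · 16.)

Var(X) = m_2 − m_1² = 19.200000 − 16 = 3.200000.


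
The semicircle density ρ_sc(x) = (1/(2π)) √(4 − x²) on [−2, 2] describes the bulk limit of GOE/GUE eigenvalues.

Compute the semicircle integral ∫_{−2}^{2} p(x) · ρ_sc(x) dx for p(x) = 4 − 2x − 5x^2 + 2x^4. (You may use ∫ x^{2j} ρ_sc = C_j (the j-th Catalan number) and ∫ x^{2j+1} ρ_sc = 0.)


Write p(x) = Σ a_i x^i, split into monomials and integrate each against ρ_sc separately.
Using ∫ x^{2j} ρ_sc = C_j = (1/(j+1)) C(2j, j) (Catalan numbers) and ∫ x^{2j+1} ρ_sc = 0 (odd monomials vanish by symmetry):
  i = 0 (even): a_0 · C_{0} = 4 · 1 = 4
  i = 1 (odd): ∫ x^1 ρ_sc = 0 (vanishes)
  i = 2 (even): a_2 · C_{1} = -5 · 1 = -5
  i = 4 (even): a_4 · C_{2} = 2 · 2 = 4

Summing the contributions: ∫_{−2}^{2} p(x) ρ_sc(x) dx = 4 + (-5) + 4 = 3.


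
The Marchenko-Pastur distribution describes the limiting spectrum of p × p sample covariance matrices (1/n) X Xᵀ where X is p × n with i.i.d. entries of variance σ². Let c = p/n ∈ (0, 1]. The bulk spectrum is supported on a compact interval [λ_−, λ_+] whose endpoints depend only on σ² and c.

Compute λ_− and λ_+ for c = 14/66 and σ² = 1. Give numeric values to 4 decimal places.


c = 14/66 = 0.212121; √c = 0.460566.
λ_− = σ² (1 − √c)² = 1 · (1 − 0.460566)² = 1 · (0.539434)² = 0.290989.
λ_+ = σ² (1 + √c)² = 1 · (1 + 0.460566)² = 1 · (1.460566)² = 2.133254.

Rounded to 4 decimal places: λ_− ≈ 0.2910, λ_+ ≈ 2.1333.


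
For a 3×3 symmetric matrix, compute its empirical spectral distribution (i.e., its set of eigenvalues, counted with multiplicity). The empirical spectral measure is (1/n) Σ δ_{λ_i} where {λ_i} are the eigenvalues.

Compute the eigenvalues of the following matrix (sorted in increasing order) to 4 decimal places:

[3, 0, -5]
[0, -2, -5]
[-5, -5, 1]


Since M is real symmetric, all three eigenvalues are real; they are the roots of det(λI − M) = λ³ − (tr M) λ² + s λ − det M, where s is the sum of the principal 2×2 minors.
tr M = 3 + (-2) + 1 = 2.
s = (3·(-2) − 0²) + (3·1 − (-5)²) + ((-2)·1 − (-5)²) = -6 + (-22) + (-27) = -55.
det M (expand along row 1) = 3·(-27) − 0·(-25) + (-5)·(-10) = -31.
Characteristic polynomial: λ³ − 2λ² − 55λ + 31 = 0.
Substitute λ = y + (tr M)/3 = y + 0.666667 to remove the quadratic term: y³ + p·y + q = 0 with p = s − (tr M)²/3 = -56.333333 and q = −2(tr M)³/27 + (tr M)·s/3 − det M = -6.259259.
Three real roots ⇒ use the trigonometric (Viète) form: r = 2√(−p/3) = 8.666667, φ = arccos(3q/(p·r)) = arccos(0.038462) = 1.532325 rad.
y_k = r·cos(φ/3 − 2πk/3) for k = 0, 1, 2 gives y = 7.560504, -0.111135, -7.449369.
λ_k = y_k + 0.666667 gives λ = 8.2272, 0.5555, -6.7827 (check: the sum is 2.0000 = tr M).

Eigenvalues sorted in increasing order: [-6.7827, 0.5555, 8.2272].


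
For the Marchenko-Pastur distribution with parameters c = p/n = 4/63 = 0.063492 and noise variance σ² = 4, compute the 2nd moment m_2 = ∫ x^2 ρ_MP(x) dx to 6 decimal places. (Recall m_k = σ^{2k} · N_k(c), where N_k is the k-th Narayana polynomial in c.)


E[X²] = σ⁴ (1 + c) (second MP moment). With σ² = 4 (so σ⁴ = 16) and c = 4/63 = 0.063492: E[X²] = 16 · (1 + 0.063492) = 16 · 1.063492.

So E[X^2] = 17.015873.


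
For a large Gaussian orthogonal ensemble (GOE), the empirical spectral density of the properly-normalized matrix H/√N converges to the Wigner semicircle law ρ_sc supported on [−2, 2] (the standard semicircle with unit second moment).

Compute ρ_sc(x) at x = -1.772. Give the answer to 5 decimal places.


ρ_sc(x) = (1/(2π)) √(4 − x²). With x = -1.772:
  4 − x² = 4 − (-1.772)² = 4 − 3.139984 = 0.860016.
  √(4 − x²) = 0.927370.
  1/(2π) = 0.159155.
  ρ_sc(-1.772) = 0.159155 · 0.927370 = 0.147596.

Rounded to 5 decimal places: ρ_sc(-1.772) ≈ 0.14760.


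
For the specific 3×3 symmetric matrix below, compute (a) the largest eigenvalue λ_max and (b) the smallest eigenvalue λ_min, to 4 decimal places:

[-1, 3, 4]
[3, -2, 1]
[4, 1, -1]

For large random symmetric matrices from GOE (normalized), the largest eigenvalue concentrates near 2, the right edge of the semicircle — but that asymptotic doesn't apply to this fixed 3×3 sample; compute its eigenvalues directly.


Since M is real symmetric, all three eigenvalues are real; they are the roots of det(λI − M) = λ³ − (tr M) λ² + s λ − det M, where s is the sum of the principal 2×2 minors.
tr M = -1 + (-2) + (-1) = -4.
s = ((-1)·(-2) − 3²) + ((-1)·(-1) − 4²) + ((-2)·(-1) − 1²) = -7 + (-15) + 1 = -21.
det M (expand along row 1) = (-1)·1 − 3·(-7) + 4·11 = 64.
Characteristic polynomial: λ³ + 4λ² − 21λ − 64 = 0.
Substitute λ = y + (tr M)/3 = y − 1.333333 to remove the quadratic term: y³ + p·y + q = 0 with p = s − (tr M)²/3 = -26.333333 and q = −2(tr M)³/27 + (tr M)·s/3 − det M = -31.259259.
Three real roots ⇒ use the trigonometric (Viète) form: r = 2√(−p/3) = 5.925463, φ = arccos(3q/(p·r)) = arccos(0.600996) = 0.926049 rad.
y_k = r·cos(φ/3 − 2πk/3) for k = 0, 1, 2 gives y = 5.645393, -1.263694, -4.381699.
λ_k = y_k − 1.333333 gives λ = 4.3121, -2.5970, -5.7150 (check: the sum is -4.0000 = tr M).

Hence λ_max = 4.3121 and λ_min = -5.7150.


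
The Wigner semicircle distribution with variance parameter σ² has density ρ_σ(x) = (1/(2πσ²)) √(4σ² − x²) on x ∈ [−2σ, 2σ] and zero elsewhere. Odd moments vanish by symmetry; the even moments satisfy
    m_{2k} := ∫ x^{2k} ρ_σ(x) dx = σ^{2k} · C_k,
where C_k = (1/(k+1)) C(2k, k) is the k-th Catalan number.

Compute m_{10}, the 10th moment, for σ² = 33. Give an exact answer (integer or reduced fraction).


By the scaled semicircle moment identity, m_{2k} = σ^{2k} · C_k with k = 5.
C_5 = (1/(k+1)) · C(2k, k) = (1/6) · C(10, 5) = (1/6) · 252 = 42.
σ^{2k} = (σ²)^k = (33)^5 = 39135393.

Therefore m_{10} = σ^{10} · C_5 = 39135393 · 42 = 1643686506.


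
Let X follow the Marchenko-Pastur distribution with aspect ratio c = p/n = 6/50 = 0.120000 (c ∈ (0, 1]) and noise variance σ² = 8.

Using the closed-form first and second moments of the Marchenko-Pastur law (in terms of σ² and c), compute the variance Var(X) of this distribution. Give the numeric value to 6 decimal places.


Recall the MP moments m_1 = E[X] = σ² and m_2 = E[X²] = σ⁴ (1 + c).
m_1 = E[X] = σ² = 8, so m_1² = 64.
m_2 = E[X²] = σ⁴ (1 + c) = 64 · (1 + 0.120000) = 64 · 1.120000 = 71.680000.
(Note m_2 − m_1² simplifies to c · σ⁴ = 0.120000 · 64.)

Var(X) = m_2 − m_1² = 71.680000 − 64 = 7.680000.
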